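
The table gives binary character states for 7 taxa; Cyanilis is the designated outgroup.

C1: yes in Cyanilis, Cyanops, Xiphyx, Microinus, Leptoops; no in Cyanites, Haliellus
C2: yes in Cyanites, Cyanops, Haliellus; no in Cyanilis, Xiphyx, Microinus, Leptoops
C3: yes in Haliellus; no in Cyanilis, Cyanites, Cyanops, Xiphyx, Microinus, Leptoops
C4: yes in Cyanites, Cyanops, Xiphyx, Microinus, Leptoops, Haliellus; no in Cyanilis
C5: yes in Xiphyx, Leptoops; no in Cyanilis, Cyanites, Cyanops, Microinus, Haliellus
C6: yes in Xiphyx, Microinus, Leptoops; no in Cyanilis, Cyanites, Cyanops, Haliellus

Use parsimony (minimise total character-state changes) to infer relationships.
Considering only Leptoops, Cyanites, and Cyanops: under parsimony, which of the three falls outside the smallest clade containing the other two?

Character polarity is set by the outgroup: the derived state is whichever differs from the outgroup's state, so for C1 the derived state is 'no', and for the remaining characters it is 'yes'.
C1: derived state 'no' in Cyanites and Haliellus only — synapomorphy for {Cyanites, Haliellus}.
Only Cyanites, Cyanops, and Haliellus show the derived state 'yes' for C2, supporting them as a clade.
C3 (derived state 'yes') is unique to Haliellus (autapomorphy; uninformative for grouping).
C4 (derived state 'yes') is shared by all ingroup taxa — unites the whole ingroup.
C5 (derived state 'yes') is shared by Leptoops and Xiphyx — a synapomorphy uniting that clade.
C6: derived state 'yes' in Leptoops, Microinus, and Xiphyx only — synapomorphy for {Leptoops, Microinus, Xiphyx}.
Most parsimonious ingroup topology: (((Cyanites,Haliellus),Cyanops),((Xiphyx,Leptoops),Microinus)).
Cyanites and Cyanops share a more recent common ancestor with each other than either does with Leptoops, so Leptoops is the least closely related of the three.

Leptoops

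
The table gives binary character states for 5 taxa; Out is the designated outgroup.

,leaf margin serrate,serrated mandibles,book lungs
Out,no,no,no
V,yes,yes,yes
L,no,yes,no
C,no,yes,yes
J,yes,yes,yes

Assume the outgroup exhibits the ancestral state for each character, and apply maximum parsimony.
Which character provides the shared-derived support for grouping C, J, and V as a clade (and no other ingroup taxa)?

The outgroup has state 'no' for every character, so 'yes' is the derived state throughout.
leaf margin serrate: derived state 'yes' in J and V only — synapomorphy for {J, V}.
serrated mandibles (derived state 'yes') is shared by all ingroup taxa — unites the whole ingroup.
book lungs: derived state 'yes' in C, J, and V only — synapomorphy for {C, J, V}.
Most parsimonious ingroup topology: (((V,J),C),L).
The clade {C, J, V} is supported by book lungs: its derived state 'yes' occurs in exactly those taxa and in no other taxon (including the outgroup).

book lungs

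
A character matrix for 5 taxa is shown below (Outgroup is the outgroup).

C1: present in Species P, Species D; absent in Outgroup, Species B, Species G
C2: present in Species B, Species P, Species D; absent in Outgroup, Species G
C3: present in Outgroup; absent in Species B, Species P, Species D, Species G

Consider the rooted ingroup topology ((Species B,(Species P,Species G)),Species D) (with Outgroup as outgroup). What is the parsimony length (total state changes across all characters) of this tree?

Map each character onto ((Species B,(Species P,Species G)),Species D) (rooted by Outgroup) and count the minimum state changes it requires (Fitch parsimony):
C1: 2; C2: 2; C3: 1.
Total tree length = 5.

5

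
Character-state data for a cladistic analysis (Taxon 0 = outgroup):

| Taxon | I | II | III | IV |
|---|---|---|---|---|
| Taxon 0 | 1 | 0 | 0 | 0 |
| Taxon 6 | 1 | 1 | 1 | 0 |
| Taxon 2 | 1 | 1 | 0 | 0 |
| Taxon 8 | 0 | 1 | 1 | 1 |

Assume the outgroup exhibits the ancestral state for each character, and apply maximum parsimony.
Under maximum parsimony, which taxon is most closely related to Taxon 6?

Character polarity is set by the outgroup: the derived state is whichever differs from the outgroup's state, so for I the derived state is '0', and for the remaining characters it is '1'.
I: derived state '0' in Taxon 8 only — an autapomorphy, so it tells us nothing about relationships among taxa.
II (derived state '1') is shared by all ingroup taxa — unites the whole ingroup.
III: derived state '1' in Taxon 6 and Taxon 8 only — synapomorphy for {Taxon 6, Taxon 8}.
IV (derived state '1') is unique to Taxon 8 (autapomorphy; uninformative for grouping).
Most parsimonious ingroup topology: ((Taxon 6,Taxon 8),Taxon 2).
Taxon 6 and Taxon 8 form a cherry on this tree, so they are sister taxa.

Taxon 8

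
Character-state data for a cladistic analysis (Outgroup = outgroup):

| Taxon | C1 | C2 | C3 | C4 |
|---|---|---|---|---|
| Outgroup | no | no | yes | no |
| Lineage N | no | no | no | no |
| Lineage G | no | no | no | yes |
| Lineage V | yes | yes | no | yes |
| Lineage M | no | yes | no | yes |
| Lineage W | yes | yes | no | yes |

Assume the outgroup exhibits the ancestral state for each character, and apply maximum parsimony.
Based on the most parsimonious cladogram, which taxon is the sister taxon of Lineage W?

Character polarity is set by the outgroup: the derived state is whichever differs from the outgroup's state, so for C3 the derived state is 'no', and for the remaining characters it is 'yes'.
Only Lineage V and Lineage W show the derived state 'yes' for C1, supporting them as a clade.
C2: derived state 'yes' in Lineage M, Lineage V, and Lineage W only — synapomorphy for {Lineage M, Lineage V, Lineage W}.
C3 (derived state 'no') is shared by all ingroup taxa — unites the whole ingroup.
C4 (derived state 'yes') is shared by Lineage G, Lineage M, Lineage V, and Lineage W — a synapomorphy uniting that clade.
Most parsimonious ingroup topology: (Lineage N,(Lineage G,((Lineage V,Lineage W),Lineage M))).
Lineage W and Lineage V form a cherry on this tree, so they are sister taxa.

Lineage V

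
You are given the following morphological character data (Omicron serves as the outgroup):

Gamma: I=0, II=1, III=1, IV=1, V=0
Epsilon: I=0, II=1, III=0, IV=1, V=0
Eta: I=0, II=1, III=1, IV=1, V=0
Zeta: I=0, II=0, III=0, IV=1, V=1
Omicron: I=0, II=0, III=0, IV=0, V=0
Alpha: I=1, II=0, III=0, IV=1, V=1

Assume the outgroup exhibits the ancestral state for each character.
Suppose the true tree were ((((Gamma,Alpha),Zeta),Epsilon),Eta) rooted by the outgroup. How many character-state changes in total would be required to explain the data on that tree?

9

Map each character onto ((((Gamma,Alpha),Zeta),Epsilon),Eta) (rooted by Omicron) and count the minimum state changes it requires (Fitch parsimony):
I: 1; II: 3; III: 2; IV: 1; V: 2.
Total tree length = 9.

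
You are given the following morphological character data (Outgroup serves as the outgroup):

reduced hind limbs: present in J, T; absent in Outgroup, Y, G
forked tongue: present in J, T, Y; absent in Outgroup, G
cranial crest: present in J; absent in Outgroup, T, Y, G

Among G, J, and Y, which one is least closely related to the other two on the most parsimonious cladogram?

G

The outgroup has state 'absent' for every character, so 'present' is the derived state throughout.
Only J and T show the derived state 'present' for reduced hind limbs, supporting them as a clade.
forked tongue: derived state 'present' in J, T, and Y only — synapomorphy for {J, T, Y}.
cranial crest (derived state 'present') is unique to J (autapomorphy; uninformative for grouping).
Most parsimonious ingroup topology: (((J,T),Y),G).
Y and J share a more recent common ancestor with each other than either does with G, so G is the least closely related of the three.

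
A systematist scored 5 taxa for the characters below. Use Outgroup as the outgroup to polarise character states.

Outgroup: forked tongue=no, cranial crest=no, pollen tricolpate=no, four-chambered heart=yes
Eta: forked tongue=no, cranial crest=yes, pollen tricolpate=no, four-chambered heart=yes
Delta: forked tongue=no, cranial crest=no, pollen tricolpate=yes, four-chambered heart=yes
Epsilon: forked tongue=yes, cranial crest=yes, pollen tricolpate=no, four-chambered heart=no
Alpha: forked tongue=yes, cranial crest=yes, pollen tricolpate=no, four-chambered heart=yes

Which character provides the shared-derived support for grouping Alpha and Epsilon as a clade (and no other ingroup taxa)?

Character polarity is set by the outgroup: the derived state is whichever differs from the outgroup's state, so for four-chambered heart the derived state is 'no', and for the remaining characters it is 'yes'.
Only Alpha and Epsilon show the derived state 'yes' for forked tongue, supporting them as a clade.
cranial crest: derived state 'yes' in Alpha, Epsilon, and Eta only — synapomorphy for {Alpha, Epsilon, Eta}.
pollen tricolpate: derived state 'yes' in Delta only — an autapomorphy, so it tells us nothing about relationships among taxa.
four-chambered heart: derived state 'no' in Epsilon only — an autapomorphy, so it tells us nothing about relationships among taxa.
Most parsimonious ingroup topology: ((Eta,(Epsilon,Alpha)),Delta).
The clade {Alpha, Epsilon} is supported by forked tongue: its derived state 'yes' occurs in exactly those taxa and in no other taxon (including the outgroup).

forked tongue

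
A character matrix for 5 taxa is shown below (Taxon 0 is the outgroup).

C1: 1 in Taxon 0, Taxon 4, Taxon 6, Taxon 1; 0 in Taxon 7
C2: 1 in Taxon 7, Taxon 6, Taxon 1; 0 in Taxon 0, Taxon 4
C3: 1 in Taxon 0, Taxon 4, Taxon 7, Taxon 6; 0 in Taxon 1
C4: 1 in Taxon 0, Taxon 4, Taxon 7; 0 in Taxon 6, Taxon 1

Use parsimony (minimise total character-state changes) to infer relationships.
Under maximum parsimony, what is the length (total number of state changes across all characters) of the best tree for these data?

Character polarity is set by the outgroup: the derived state is whichever differs from the outgroup's state, so for C1, C3, C4 the derived state is '0', and for the remaining characters it is '1'.
C1 (derived state '0') is unique to Taxon 7 (autapomorphy; uninformative for grouping).
C2: derived state '1' in Taxon 1, Taxon 6, and Taxon 7 only — synapomorphy for {Taxon 1, Taxon 6, Taxon 7}.
C3 (derived state '0') is unique to Taxon 1 (autapomorphy; uninformative for grouping).
Only Taxon 1 and Taxon 6 show the derived state '0' for C4, supporting them as a clade.
Most parsimonious ingroup topology: (Taxon 4,(Taxon 7,(Taxon 6,Taxon 1))).
Changes per character on this tree: C1: 1; C2: 1; C3: 1; C4: 1.
Total = 4.

4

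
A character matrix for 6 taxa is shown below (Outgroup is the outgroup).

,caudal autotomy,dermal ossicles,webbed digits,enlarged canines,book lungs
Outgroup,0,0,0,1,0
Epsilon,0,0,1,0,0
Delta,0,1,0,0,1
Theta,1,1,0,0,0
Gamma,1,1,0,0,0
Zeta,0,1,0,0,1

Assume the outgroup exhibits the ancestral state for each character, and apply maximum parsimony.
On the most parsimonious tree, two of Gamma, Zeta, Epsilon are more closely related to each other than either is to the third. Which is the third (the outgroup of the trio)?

Character polarity is set by the outgroup: the derived state is whichever differs from the outgroup's state, so for enlarged canines the derived state is '0', and for the remaining characters it is '1'.
caudal autotomy (derived state '1') is shared by Gamma and Theta — a synapomorphy uniting that clade.
Only Delta, Gamma, Theta, and Zeta show the derived state '1' for dermal ossicles, supporting them as a clade.
webbed digits (derived state '1') is unique to Epsilon (autapomorphy; uninformative for grouping).
enlarged canines (derived state '0') is shared by all ingroup taxa — unites the whole ingroup.
book lungs (derived state '1') is shared by Delta and Zeta — a synapomorphy uniting that clade.
Most parsimonious ingroup topology: (Epsilon,((Delta,Zeta),(Theta,Gamma))).
Gamma and Zeta share a more recent common ancestor with each other than either does with Epsilon, so Epsilon is the least closely related of the three.

Epsilon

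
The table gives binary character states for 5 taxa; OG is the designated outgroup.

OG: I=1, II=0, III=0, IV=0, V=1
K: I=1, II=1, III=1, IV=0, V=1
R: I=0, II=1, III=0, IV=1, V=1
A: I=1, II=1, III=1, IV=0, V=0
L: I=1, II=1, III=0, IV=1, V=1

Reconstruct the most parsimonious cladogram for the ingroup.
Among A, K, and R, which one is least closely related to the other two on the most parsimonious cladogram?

Character polarity is set by the outgroup: the derived state is whichever differs from the outgroup's state, so for I, V the derived state is '0', and for the remaining characters it is '1'.
I: derived state '0' in R only — an autapomorphy, so it tells us nothing about relationships among taxa.
II (derived state '1') is shared by all ingroup taxa — unites the whole ingroup.
III: derived state '1' in A and K only — synapomorphy for {A, K}.
IV (derived state '1') is shared by L and R — a synapomorphy uniting that clade.
V (derived state '0') is unique to A (autapomorphy; uninformative for grouping).
Most parsimonious ingroup topology: ((K,A),(R,L)).
K and A share a more recent common ancestor with each other than either does with R, so R is the least closely related of the three.

R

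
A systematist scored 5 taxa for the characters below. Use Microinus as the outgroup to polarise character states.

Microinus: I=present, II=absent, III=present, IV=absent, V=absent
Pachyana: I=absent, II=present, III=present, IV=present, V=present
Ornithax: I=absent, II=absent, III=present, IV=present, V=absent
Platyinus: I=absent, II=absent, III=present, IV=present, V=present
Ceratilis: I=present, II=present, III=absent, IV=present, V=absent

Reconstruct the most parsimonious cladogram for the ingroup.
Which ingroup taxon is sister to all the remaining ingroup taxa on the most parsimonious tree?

Ceratilis

Character polarity is set by the outgroup: the derived state is whichever differs from the outgroup's state, so for I, III the derived state is 'absent', and for the remaining characters it is 'present'.
I (derived state 'absent') is shared by Ornithax, Pachyana, and Platyinus — a synapomorphy uniting that clade.
II groups Ceratilis and Pachyana, which is incompatible with the clades supported by the remaining characters; treating it as convergent (homoplasy) costs fewer steps than any alternative tree.
III (derived state 'absent') is unique to Ceratilis (autapomorphy; uninformative for grouping).
IV (derived state 'present') is shared by all ingroup taxa — unites the whole ingroup.
Only Pachyana and Platyinus show the derived state 'present' for V, supporting them as a clade.
Most parsimonious ingroup topology: (((Pachyana,Platyinus),Ornithax),Ceratilis).
Ceratilis is sister to the clade containing all other ingroup taxa, so it is the earliest-diverging (most basal) ingroup lineage.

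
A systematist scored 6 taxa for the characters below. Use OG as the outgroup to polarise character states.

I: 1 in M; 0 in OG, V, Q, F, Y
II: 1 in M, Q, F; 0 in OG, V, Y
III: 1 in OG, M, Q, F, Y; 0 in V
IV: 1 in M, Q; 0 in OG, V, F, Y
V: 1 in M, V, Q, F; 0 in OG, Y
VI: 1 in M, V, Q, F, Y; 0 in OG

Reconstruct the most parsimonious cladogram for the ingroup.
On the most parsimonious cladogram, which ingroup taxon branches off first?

Y

Character polarity is set by the outgroup: the derived state is whichever differs from the outgroup's state, so for III the derived state is '0', and for the remaining characters it is '1'.
I (derived state '1') is unique to M (autapomorphy; uninformative for grouping).
II (derived state '1') is shared by F, M, and Q — a synapomorphy uniting that clade.
III: derived state '0' in V only — an autapomorphy, so it tells us nothing about relationships among taxa.
IV (derived state '1') is shared by M and Q — a synapomorphy uniting that clade.
V (derived state '1') is shared by F, M, Q, and V — a synapomorphy uniting that clade.
VI (derived state '1') is shared by all ingroup taxa — unites the whole ingroup.
Most parsimonious ingroup topology: ((((M,Q),F),V),Y).
Y is sister to the clade containing all other ingroup taxa, so it is the earliest-diverging (most basal) ingroup lineage.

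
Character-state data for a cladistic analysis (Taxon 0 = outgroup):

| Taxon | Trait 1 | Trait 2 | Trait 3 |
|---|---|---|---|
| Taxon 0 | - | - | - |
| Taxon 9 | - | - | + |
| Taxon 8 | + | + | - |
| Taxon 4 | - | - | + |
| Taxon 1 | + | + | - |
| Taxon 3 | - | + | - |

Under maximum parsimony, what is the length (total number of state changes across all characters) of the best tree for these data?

3

The outgroup has state '-' for every character, so '+' is the derived state throughout.
Trait 1 (derived state '+') is shared by Taxon 1 and Taxon 8 — a synapomorphy uniting that clade.
Only Taxon 1, Taxon 3, and Taxon 8 show the derived state '+' for Trait 2, supporting them as a clade.
Only Taxon 4 and Taxon 9 show the derived state '+' for Trait 3, supporting them as a clade.
Most parsimonious ingroup topology: ((Taxon 9,Taxon 4),((Taxon 8,Taxon 1),Taxon 3)).
Changes per character on this tree: Trait 1: 1; Trait 2: 1; Trait 3: 1.
Total = 3.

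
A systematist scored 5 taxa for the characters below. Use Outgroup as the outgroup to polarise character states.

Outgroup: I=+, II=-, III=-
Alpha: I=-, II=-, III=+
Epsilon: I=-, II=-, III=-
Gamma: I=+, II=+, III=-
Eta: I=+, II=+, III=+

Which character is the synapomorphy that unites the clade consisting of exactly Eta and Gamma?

II

Character polarity is set by the outgroup: the derived state is whichever differs from the outgroup's state, so for I the derived state is '-', and for the remaining characters it is '+'.
Only Alpha and Epsilon show the derived state '-' for I, supporting them as a clade.
Only Eta and Gamma show the derived state '+' for II, supporting them as a clade.
III groups Alpha and Eta, which is incompatible with the clades supported by the remaining characters; treating it as convergent (homoplasy) costs fewer steps than any alternative tree.
Most parsimonious ingroup topology: ((Alpha,Epsilon),(Gamma,Eta)).
The clade {Eta, Gamma} is supported by II: its derived state '+' occurs in exactly those taxa and in no other taxon (including the outgroup).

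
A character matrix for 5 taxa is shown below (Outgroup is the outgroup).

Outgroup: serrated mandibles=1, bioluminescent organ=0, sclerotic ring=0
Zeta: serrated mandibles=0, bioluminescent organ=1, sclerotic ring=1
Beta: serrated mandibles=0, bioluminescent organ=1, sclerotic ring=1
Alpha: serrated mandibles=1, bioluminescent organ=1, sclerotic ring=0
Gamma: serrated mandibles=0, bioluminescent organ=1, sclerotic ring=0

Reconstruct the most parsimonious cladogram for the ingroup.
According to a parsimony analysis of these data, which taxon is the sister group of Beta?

Zeta

Character polarity is set by the outgroup: the derived state is whichever differs from the outgroup's state, so for serrated mandibles the derived state is '0', and for the remaining characters it is '1'.
serrated mandibles (derived state '0') is shared by Beta, Gamma, and Zeta — a synapomorphy uniting that clade.
bioluminescent organ (derived state '1') is shared by all ingroup taxa — unites the whole ingroup.
Only Beta and Zeta show the derived state '1' for sclerotic ring, supporting them as a clade.
Most parsimonious ingroup topology: (((Zeta,Beta),Gamma),Alpha).
Beta and Zeta form a cherry on this tree, so they are sister taxa.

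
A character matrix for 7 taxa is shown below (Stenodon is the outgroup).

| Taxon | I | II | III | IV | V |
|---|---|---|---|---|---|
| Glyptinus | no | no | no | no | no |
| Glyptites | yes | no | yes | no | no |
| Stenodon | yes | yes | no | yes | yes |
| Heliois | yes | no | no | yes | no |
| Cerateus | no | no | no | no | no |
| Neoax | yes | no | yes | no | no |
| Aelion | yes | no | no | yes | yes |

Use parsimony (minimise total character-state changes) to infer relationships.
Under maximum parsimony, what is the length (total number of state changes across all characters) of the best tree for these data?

5

Character polarity is set by the outgroup: the derived state is whichever differs from the outgroup's state, so for I, II, IV, V the derived state is 'no', and for the remaining characters it is 'yes'.
I: derived state 'no' in Cerateus and Glyptinus only — synapomorphy for {Cerateus, Glyptinus}.
II (derived state 'no') is shared by all ingroup taxa — unites the whole ingroup.
III: derived state 'yes' in Glyptites and Neoax only — synapomorphy for {Glyptites, Neoax}.
IV (derived state 'no') is shared by Cerateus, Glyptinus, Glyptites, and Neoax — a synapomorphy uniting that clade.
V (derived state 'no') is shared by Cerateus, Glyptinus, Glyptites, Heliois, and Neoax — a synapomorphy uniting that clade.
Most parsimonious ingroup topology: ((Heliois,((Cerateus,Glyptinus),(Neoax,Glyptites))),Aelion).
Changes per character on this tree: I: 1; II: 1; III: 1; IV: 1; V: 1.
Total = 5.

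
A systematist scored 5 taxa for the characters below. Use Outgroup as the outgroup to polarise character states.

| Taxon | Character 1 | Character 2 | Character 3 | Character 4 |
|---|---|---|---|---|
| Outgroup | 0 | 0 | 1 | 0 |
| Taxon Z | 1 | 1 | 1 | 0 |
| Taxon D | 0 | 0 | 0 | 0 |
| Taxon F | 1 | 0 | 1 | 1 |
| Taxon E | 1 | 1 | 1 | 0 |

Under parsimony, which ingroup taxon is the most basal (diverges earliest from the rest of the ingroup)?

Character polarity is set by the outgroup: the derived state is whichever differs from the outgroup's state, so for Character 3 the derived state is '0', and for the remaining characters it is '1'.
Character 1: derived state '1' in Taxon E, Taxon F, and Taxon Z only — synapomorphy for {Taxon E, Taxon F, Taxon Z}.
Character 2: derived state '1' in Taxon E and Taxon Z only — synapomorphy for {Taxon E, Taxon Z}.
Character 3 (derived state '0') is unique to Taxon D (autapomorphy; uninformative for grouping).
Character 4 (derived state '1') is unique to Taxon F (autapomorphy; uninformative for grouping).
Most parsimonious ingroup topology: (((Taxon Z,Taxon E),Taxon F),Taxon D).
Taxon D is sister to the clade containing all other ingroup taxa, so it is the earliest-diverging (most basal) ingroup lineage.

Taxon D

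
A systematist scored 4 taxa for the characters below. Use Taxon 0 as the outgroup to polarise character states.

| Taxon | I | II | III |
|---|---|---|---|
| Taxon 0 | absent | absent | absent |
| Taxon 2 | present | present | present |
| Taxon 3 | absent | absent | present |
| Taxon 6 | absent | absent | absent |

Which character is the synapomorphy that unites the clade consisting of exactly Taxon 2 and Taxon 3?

III

The outgroup has state 'absent' for every character, so 'present' is the derived state throughout.
I: derived state 'present' in Taxon 2 only — an autapomorphy, so it tells us nothing about relationships among taxa.
II: derived state 'present' in Taxon 2 only — an autapomorphy, so it tells us nothing about relationships among taxa.
Only Taxon 2 and Taxon 3 show the derived state 'present' for III, supporting them as a clade.
Most parsimonious ingroup topology: ((Taxon 2,Taxon 3),Taxon 6).
The clade {Taxon 2, Taxon 3} is supported by III: its derived state 'present' occurs in exactly those taxa and in no other taxon (including the outgroup).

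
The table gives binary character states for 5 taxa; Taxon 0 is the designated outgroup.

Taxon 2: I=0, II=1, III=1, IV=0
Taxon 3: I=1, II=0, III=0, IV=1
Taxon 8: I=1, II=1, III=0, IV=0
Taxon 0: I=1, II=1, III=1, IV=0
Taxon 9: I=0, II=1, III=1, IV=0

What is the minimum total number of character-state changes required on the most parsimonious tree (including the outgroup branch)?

4

Character polarity is set by the outgroup: the derived state is whichever differs from the outgroup's state, so for I, II, III the derived state is '0', and for the remaining characters it is '1'.
I (derived state '0') is shared by Taxon 2 and Taxon 9 — a synapomorphy uniting that clade.
II: derived state '0' in Taxon 3 only — an autapomorphy, so it tells us nothing about relationships among taxa.
III (derived state '0') is shared by Taxon 3 and Taxon 8 — a synapomorphy uniting that clade.
IV (derived state '1') is unique to Taxon 3 (autapomorphy; uninformative for grouping).
Most parsimonious ingroup topology: ((Taxon 2,Taxon 9),(Taxon 8,Taxon 3)).
Changes per character on this tree: I: 1; II: 1; III: 1; IV: 1.
Total = 4.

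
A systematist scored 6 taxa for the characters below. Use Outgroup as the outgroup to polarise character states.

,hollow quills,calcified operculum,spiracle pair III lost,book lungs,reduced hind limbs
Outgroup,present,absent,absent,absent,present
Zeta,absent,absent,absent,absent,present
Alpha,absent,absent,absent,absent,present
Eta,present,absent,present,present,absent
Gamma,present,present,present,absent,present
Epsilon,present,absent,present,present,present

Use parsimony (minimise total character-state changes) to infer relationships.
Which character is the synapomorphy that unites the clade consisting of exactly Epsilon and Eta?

book lungs

Character polarity is set by the outgroup: the derived state is whichever differs from the outgroup's state, so for hollow quills, reduced hind limbs the derived state is 'absent', and for the remaining characters it is 'present'.
hollow quills: derived state 'absent' in Alpha and Zeta only — synapomorphy for {Alpha, Zeta}.
calcified operculum (derived state 'present') is unique to Gamma (autapomorphy; uninformative for grouping).
spiracle pair III lost (derived state 'present') is shared by Epsilon, Eta, and Gamma — a synapomorphy uniting that clade.
book lungs (derived state 'present') is shared by Epsilon and Eta — a synapomorphy uniting that clade.
reduced hind limbs (derived state 'absent') is unique to Eta (autapomorphy; uninformative for grouping).
Most parsimonious ingroup topology: ((Zeta,Alpha),((Eta,Epsilon),Gamma)).
The clade {Epsilon, Eta} is supported by book lungs: its derived state 'present' occurs in exactly those taxa and in no other taxon (including the outgroup).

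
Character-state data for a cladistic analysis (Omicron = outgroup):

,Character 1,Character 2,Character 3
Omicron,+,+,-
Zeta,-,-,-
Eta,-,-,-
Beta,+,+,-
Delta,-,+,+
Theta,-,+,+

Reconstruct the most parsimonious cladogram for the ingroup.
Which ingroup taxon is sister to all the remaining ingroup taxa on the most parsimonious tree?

Character polarity is set by the outgroup: the derived state is whichever differs from the outgroup's state, so for Character 1, Character 2 the derived state is '-', and for the remaining characters it is '+'.
Only Delta, Eta, Theta, and Zeta show the derived state '-' for Character 1, supporting them as a clade.
Character 2: derived state '-' in Eta and Zeta only — synapomorphy for {Eta, Zeta}.
Character 3 (derived state '+') is shared by Delta and Theta — a synapomorphy uniting that clade.
Most parsimonious ingroup topology: (((Zeta,Eta),(Delta,Theta)),Beta).
Beta is sister to the clade containing all other ingroup taxa, so it is the earliest-diverging (most basal) ingroup lineage.

Beta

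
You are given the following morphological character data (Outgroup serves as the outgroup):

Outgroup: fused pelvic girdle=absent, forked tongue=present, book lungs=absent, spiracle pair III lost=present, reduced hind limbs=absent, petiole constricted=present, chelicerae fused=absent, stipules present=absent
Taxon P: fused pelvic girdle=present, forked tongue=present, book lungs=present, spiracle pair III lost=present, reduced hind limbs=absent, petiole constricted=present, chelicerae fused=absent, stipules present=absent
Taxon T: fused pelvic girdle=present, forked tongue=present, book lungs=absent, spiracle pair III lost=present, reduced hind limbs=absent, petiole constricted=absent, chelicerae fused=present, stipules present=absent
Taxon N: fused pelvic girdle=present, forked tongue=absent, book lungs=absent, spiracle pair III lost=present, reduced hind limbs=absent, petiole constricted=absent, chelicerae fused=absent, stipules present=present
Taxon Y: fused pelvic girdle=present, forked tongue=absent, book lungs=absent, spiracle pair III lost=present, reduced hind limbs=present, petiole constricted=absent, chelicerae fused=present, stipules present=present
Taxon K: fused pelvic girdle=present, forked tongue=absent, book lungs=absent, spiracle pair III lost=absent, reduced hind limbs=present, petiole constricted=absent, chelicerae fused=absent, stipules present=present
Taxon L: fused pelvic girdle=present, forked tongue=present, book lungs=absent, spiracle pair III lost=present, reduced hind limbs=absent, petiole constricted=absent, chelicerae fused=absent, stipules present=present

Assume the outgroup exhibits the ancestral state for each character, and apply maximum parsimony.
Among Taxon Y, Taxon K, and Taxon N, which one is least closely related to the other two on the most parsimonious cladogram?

Character polarity is set by the outgroup: the derived state is whichever differs from the outgroup's state, so for forked tongue, spiracle pair III lost, petiole constricted the derived state is 'absent', and for the remaining characters it is 'present'.
All ingroup taxa share the derived state 'present' for fused pelvic girdle; it defines the ingroup but does not resolve relationships within it.
Only Taxon K, Taxon N, and Taxon Y show the derived state 'absent' for forked tongue, supporting them as a clade.
book lungs (derived state 'present') is unique to Taxon P (autapomorphy; uninformative for grouping).
spiracle pair III lost (derived state 'absent') is unique to Taxon K (autapomorphy; uninformative for grouping).
reduced hind limbs: derived state 'present' in Taxon K and Taxon Y only — synapomorphy for {Taxon K, Taxon Y}.
Only Taxon K, Taxon L, Taxon N, Taxon T, and Taxon Y show the derived state 'absent' for petiole constricted, supporting them as a clade.
chelicerae fused (state 'present') occurs in Taxon T and Taxon Y but conflicts with the nesting implied by the other characters — most parsimoniously interpreted as homoplasy.
Only Taxon K, Taxon L, Taxon N, and Taxon Y show the derived state 'present' for stipules present, supporting them as a clade.
Most parsimonious ingroup topology: (Taxon P,(Taxon T,((Taxon N,(Taxon Y,Taxon K)),Taxon L))).
Taxon Y and Taxon K share a more recent common ancestor with each other than either does with Taxon N, so Taxon N is the least closely related of the three.

Taxon N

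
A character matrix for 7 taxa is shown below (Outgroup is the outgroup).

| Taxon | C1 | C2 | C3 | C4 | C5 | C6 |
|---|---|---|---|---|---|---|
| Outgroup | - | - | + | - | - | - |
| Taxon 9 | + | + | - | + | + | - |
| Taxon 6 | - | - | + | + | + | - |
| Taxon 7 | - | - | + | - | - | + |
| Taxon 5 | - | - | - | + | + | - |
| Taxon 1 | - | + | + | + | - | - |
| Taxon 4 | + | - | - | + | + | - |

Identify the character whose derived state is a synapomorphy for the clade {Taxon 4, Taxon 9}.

C1

Character polarity is set by the outgroup: the derived state is whichever differs from the outgroup's state, so for C3 the derived state is '-', and for the remaining characters it is '+'.
C1 (derived state '+') is shared by Taxon 4 and Taxon 9 — a synapomorphy uniting that clade.
C2 groups Taxon 1 and Taxon 9, which is incompatible with the clades supported by the remaining characters; treating it as convergent (homoplasy) costs fewer steps than any alternative tree.
Only Taxon 4, Taxon 5, and Taxon 9 show the derived state '-' for C3, supporting them as a clade.
C4 (derived state '+') is shared by Taxon 1, Taxon 4, Taxon 5, Taxon 6, and Taxon 9 — a synapomorphy uniting that clade.
C5 (derived state '+') is shared by Taxon 4, Taxon 5, Taxon 6, and Taxon 9 — a synapomorphy uniting that clade.
C6 (derived state '+') is unique to Taxon 7 (autapomorphy; uninformative for grouping).
Most parsimonious ingroup topology: (((((Taxon 9,Taxon 4),Taxon 5),Taxon 6),Taxon 1),Taxon 7).
The clade {Taxon 4, Taxon 9} is supported by C1: its derived state '+' occurs in exactly those taxa and in no other taxon (including the outgroup).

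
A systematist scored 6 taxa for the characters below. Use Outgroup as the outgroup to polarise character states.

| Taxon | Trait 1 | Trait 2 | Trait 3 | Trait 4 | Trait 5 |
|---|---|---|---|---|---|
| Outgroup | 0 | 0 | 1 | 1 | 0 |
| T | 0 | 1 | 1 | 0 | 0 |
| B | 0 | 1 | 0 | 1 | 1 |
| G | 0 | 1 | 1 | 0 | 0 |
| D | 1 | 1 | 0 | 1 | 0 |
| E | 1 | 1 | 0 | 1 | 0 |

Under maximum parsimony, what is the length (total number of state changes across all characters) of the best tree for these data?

Character polarity is set by the outgroup: the derived state is whichever differs from the outgroup's state, so for Trait 3, Trait 4 the derived state is '0', and for the remaining characters it is '1'.
Trait 1: derived state '1' in D and E only — synapomorphy for {D, E}.
All ingroup taxa share the derived state '1' for Trait 2; it defines the ingroup but does not resolve relationships within it.
Trait 3 (derived state '0') is shared by B, D, and E — a synapomorphy uniting that clade.
Trait 4: derived state '0' in G and T only — synapomorphy for {G, T}.
Trait 5: derived state '1' in B only — an autapomorphy, so it tells us nothing about relationships among taxa.
Most parsimonious ingroup topology: ((T,G),(B,(D,E))).
Changes per character on this tree: Trait 1: 1; Trait 2: 1; Trait 3: 1; Trait 4: 1; Trait 5: 1.
Total = 5.

5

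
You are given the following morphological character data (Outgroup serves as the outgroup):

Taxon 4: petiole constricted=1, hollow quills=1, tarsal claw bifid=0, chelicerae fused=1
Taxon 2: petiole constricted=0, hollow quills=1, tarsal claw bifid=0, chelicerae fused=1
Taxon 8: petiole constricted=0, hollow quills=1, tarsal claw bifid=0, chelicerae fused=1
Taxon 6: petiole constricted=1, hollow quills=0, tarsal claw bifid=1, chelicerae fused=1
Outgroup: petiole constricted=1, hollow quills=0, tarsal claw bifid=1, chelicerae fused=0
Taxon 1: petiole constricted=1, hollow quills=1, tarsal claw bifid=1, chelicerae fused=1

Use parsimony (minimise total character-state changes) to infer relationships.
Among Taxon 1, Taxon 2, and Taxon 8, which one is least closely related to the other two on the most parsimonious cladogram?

Character polarity is set by the outgroup: the derived state is whichever differs from the outgroup's state, so for petiole constricted, tarsal claw bifid the derived state is '0', and for the remaining characters it is '1'.
petiole constricted: derived state '0' in Taxon 2 and Taxon 8 only — synapomorphy for {Taxon 2, Taxon 8}.
Only Taxon 1, Taxon 2, Taxon 4, and Taxon 8 show the derived state '1' for hollow quills, supporting them as a clade.
tarsal claw bifid (derived state '0') is shared by Taxon 2, Taxon 4, and Taxon 8 — a synapomorphy uniting that clade.
chelicerae fused (derived state '1') is shared by all ingroup taxa — unites the whole ingroup.
Most parsimonious ingroup topology: ((((Taxon 2,Taxon 8),Taxon 4),Taxon 1),Taxon 6).
Taxon 8 and Taxon 2 share a more recent common ancestor with each other than either does with Taxon 1, so Taxon 1 is the least closely related of the three.

Taxon 1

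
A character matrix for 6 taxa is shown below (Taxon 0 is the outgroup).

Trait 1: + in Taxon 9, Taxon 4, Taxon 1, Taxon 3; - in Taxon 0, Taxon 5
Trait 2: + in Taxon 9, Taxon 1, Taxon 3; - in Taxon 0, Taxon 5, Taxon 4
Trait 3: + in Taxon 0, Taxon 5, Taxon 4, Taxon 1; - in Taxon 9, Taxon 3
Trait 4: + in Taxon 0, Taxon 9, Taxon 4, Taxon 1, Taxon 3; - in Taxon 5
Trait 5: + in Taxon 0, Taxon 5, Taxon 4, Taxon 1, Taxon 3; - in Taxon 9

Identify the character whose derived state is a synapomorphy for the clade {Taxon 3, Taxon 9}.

Character polarity is set by the outgroup: the derived state is whichever differs from the outgroup's state, so for Trait 3, Trait 4, Trait 5 the derived state is '-', and for the remaining characters it is '+'.
Only Taxon 1, Taxon 3, Taxon 4, and Taxon 9 show the derived state '+' for Trait 1, supporting them as a clade.
Only Taxon 1, Taxon 3, and Taxon 9 show the derived state '+' for Trait 2, supporting them as a clade.
Only Taxon 3 and Taxon 9 show the derived state '-' for Trait 3, supporting them as a clade.
Trait 4: derived state '-' in Taxon 5 only — an autapomorphy, so it tells us nothing about relationships among taxa.
Trait 5: derived state '-' in Taxon 9 only — an autapomorphy, so it tells us nothing about relationships among taxa.
Most parsimonious ingroup topology: ((((Taxon 9,Taxon 3),Taxon 1),Taxon 4),Taxon 5).
The clade {Taxon 3, Taxon 9} is supported by Trait 3: its derived state '-' occurs in exactly those taxa and in no other taxon (including the outgroup).

Trait 3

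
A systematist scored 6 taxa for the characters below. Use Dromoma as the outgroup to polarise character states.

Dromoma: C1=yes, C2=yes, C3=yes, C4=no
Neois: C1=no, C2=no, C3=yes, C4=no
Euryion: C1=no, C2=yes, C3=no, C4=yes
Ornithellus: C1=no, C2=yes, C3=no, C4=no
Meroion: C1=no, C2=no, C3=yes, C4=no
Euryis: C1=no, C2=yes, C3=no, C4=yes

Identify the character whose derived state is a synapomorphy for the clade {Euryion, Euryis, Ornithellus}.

C3

Character polarity is set by the outgroup: the derived state is whichever differs from the outgroup's state, so for C1, C2, C3 the derived state is 'no', and for the remaining characters it is 'yes'.
C1 (derived state 'no') is shared by all ingroup taxa — unites the whole ingroup.
C2: derived state 'no' in Meroion and Neois only — synapomorphy for {Meroion, Neois}.
C3: derived state 'no' in Euryion, Euryis, and Ornithellus only — synapomorphy for {Euryion, Euryis, Ornithellus}.
C4 (derived state 'yes') is shared by Euryion and Euryis — a synapomorphy uniting that clade.
Most parsimonious ingroup topology: ((Neois,Meroion),((Euryion,Euryis),Ornithellus)).
The clade {Euryion, Euryis, Ornithellus} is supported by C3: its derived state 'no' occurs in exactly those taxa and in no other taxon (including the outgroup).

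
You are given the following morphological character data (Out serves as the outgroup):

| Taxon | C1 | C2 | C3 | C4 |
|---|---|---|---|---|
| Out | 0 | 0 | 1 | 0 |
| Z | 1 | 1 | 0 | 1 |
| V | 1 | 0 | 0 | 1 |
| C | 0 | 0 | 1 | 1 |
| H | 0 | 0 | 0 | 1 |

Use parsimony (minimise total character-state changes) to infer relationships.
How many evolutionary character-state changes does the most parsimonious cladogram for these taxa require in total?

Character polarity is set by the outgroup: the derived state is whichever differs from the outgroup's state, so for C3 the derived state is '0', and for the remaining characters it is '1'.
C1 (derived state '1') is shared by V and Z — a synapomorphy uniting that clade.
C2: derived state '1' in Z only — an autapomorphy, so it tells us nothing about relationships among taxa.
Only H, V, and Z show the derived state '0' for C3, supporting them as a clade.
C4 (derived state '1') is shared by all ingroup taxa — unites the whole ingroup.
Most parsimonious ingroup topology: (((Z,V),H),C).
Changes per character on this tree: C1: 1; C2: 1; C3: 1; C4: 1.
Total = 4.

4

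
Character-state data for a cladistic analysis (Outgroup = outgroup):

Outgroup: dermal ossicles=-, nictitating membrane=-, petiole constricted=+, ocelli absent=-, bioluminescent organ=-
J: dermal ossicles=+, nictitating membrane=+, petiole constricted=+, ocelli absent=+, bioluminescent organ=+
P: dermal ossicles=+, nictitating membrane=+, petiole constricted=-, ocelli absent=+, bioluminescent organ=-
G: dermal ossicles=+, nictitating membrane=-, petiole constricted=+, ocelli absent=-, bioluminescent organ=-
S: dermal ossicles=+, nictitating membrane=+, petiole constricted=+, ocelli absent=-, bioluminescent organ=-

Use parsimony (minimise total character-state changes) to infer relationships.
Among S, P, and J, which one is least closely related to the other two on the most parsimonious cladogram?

Character polarity is set by the outgroup: the derived state is whichever differs from the outgroup's state, so for petiole constricted the derived state is '-', and for the remaining characters it is '+'.
All ingroup taxa share the derived state '+' for dermal ossicles; it defines the ingroup but does not resolve relationships within it.
nictitating membrane (derived state '+') is shared by J, P, and S — a synapomorphy uniting that clade.
petiole constricted (derived state '-') is unique to P (autapomorphy; uninformative for grouping).
ocelli absent (derived state '+') is shared by J and P — a synapomorphy uniting that clade.
bioluminescent organ (derived state '+') is unique to J (autapomorphy; uninformative for grouping).
Most parsimonious ingroup topology: (((J,P),S),G).
J and P share a more recent common ancestor with each other than either does with S, so S is the least closely related of the three.

S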